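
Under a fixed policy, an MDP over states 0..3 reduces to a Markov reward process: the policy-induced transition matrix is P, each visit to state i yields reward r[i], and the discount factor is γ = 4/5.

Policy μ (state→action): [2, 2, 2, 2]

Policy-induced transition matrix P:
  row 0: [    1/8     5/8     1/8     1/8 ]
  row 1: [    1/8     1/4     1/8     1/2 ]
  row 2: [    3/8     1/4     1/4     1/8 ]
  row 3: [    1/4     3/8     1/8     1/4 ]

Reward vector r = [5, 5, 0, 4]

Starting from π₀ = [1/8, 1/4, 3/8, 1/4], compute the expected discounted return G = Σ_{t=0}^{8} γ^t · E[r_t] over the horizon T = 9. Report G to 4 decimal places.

G = 16.0703

t=0: π = [0.1250, 0.2500, 0.3750, 0.2500], E[r] = 2.8750, γ^t·E[r] = 2.875000, running G = 2.875000
t=1: π = [0.2500, 0.3281, 0.1719, 0.2500], E[r] = 3.8906, γ^t·E[r] = 3.112500, running G = 5.987500
t=2: π = [0.1992, 0.3750, 0.1465, 0.2793], E[r] = 3.9883, γ^t·E[r] = 2.552500, running G = 8.540000
t=3: π = [0.1965, 0.3596, 0.1433, 0.3005], E[r] = 3.9829, γ^t·E[r] = 2.039250, running G = 10.579250
t=4: π = [0.1984, 0.3613, 0.1429, 0.2974], E[r] = 3.9880, γ^t·E[r] = 1.633488, running G = 12.212738
t=5: π = [0.1979, 0.3616, 0.1429, 0.2977], E[r] = 3.9880, γ^t·E[r] = 1.306796, running G = 13.519534
t=6: π = [0.1979, 0.3614, 0.1429, 0.2978], E[r] = 3.9879, γ^t·E[r] = 1.045407, running G = 14.564941
t=7: π = [0.1979, 0.3614, 0.1429, 0.2978], E[r] = 3.9880, γ^t·E[r] = 0.836335, running G = 15.401276
t=8: π = [0.1979, 0.3614, 0.1429, 0.2978], E[r] = 3.9880, γ^t·E[r] = 0.669067, running G = 16.070343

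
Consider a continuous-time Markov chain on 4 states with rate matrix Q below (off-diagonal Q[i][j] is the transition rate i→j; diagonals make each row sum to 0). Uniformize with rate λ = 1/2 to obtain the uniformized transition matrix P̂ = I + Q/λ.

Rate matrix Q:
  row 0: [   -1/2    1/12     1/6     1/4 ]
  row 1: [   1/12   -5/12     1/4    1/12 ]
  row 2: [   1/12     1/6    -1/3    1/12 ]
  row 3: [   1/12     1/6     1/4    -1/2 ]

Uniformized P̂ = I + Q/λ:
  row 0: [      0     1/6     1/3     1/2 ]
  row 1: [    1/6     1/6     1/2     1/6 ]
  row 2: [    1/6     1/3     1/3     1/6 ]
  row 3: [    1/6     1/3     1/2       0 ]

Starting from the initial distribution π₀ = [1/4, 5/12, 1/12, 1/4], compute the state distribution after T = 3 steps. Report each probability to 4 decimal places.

t=0: π = [0.2500, 0.4167, 0.0833, 0.2500]
t=1: π = [0.1250, 0.2222, 0.4444, 0.2083]
t=2: π = [0.1458, 0.2755, 0.4051, 0.1736]
t=3: π = [0.1424, 0.2631, 0.4082, 0.1863]

π = [0.1424, 0.2631, 0.4082, 0.1863]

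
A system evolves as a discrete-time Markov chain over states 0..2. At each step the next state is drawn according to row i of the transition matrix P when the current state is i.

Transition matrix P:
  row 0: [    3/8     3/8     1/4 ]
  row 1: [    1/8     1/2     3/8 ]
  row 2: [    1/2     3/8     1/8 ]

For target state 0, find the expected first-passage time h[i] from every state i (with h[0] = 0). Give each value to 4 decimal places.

h = [0.0000, 4.2105, 2.9474]

First-step conditioning: h[0] = 0; for i ≠ 0, h[i] = 1 + Σ_k P[i][k]·h[k].
  h[1] = 1 + 1/2·h[1] + 3/8·h[2]
  h[2] = 1 + 3/8·h[1] + 1/8·h[2]
Solving the 2×2 linear system over states ≠ 0 gives exactly h = [0, 80/19, 56/19] (h[0] = 0 is the target).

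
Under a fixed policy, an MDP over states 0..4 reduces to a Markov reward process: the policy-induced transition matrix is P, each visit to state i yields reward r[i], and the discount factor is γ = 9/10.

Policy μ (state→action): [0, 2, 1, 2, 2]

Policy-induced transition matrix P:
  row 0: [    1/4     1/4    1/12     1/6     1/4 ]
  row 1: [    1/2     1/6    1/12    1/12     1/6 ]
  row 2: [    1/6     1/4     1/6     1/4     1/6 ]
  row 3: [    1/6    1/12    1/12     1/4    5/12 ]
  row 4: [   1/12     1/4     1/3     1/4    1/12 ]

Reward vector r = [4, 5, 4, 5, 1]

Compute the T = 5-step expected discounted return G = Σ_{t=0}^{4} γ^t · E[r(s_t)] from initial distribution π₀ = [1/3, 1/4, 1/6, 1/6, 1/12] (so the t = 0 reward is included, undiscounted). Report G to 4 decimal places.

G = 15.7184

t=0: π = [0.3333, 0.2500, 0.1667, 0.1667, 0.0833], E[r] = 4.1667, γ^t·E[r] = 4.166667, running G = 4.166667
t=1: π = [0.2708, 0.2014, 0.1181, 0.1806, 0.2292], E[r] = 3.6944, γ^t·E[r] = 3.325000, running G = 7.491667
t=2: π = [0.2373, 0.2031, 0.1505, 0.1939, 0.2153], E[r] = 3.7512, γ^t·E[r] = 3.038438, running G = 10.530104
t=3: π = [0.2362, 0.2008, 0.1497, 0.1964, 0.2170], E[r] = 3.7462, γ^t·E[r] = 2.731008, running G = 13.261112
t=4: π = [0.2352, 0.2005, 0.1500, 0.1969, 0.2174], E[r] = 3.7453, γ^t·E[r] = 2.457295, running G = 15.718407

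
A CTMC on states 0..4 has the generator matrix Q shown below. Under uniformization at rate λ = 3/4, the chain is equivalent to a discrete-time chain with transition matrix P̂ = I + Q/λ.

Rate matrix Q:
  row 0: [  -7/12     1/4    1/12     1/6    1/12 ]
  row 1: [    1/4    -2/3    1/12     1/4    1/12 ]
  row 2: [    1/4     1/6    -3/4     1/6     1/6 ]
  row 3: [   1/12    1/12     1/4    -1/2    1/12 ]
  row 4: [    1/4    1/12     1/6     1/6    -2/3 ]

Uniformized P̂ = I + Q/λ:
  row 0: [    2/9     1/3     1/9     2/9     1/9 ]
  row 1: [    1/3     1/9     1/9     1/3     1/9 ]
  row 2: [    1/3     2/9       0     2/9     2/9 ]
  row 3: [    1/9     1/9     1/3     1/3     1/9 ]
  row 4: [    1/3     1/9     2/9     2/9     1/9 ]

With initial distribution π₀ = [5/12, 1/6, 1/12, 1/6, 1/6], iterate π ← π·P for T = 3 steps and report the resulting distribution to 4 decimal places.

t=0: π = [0.4167, 0.1667, 0.0833, 0.1667, 0.1667]
t=1: π = [0.2500, 0.2130, 0.1574, 0.2593, 0.1204]
t=2: π = [0.2479, 0.1842, 0.1646, 0.2747, 0.1286]
t=3: π = [0.2447, 0.1845, 0.1682, 0.2732, 0.1294]

π = [0.2447, 0.1845, 0.1682, 0.2732, 0.1294]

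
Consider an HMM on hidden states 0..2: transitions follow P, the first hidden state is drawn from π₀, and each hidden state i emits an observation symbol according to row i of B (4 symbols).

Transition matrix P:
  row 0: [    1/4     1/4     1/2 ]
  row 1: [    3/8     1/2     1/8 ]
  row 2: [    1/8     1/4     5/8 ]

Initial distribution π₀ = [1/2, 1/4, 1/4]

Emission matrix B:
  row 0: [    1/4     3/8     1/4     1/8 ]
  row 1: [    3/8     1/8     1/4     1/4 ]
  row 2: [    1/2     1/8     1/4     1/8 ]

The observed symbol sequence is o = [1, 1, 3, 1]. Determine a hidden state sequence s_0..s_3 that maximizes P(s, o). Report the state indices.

t=0: δ = [1.875e-01, 3.125e-02, 3.125e-02]  (obs o_0=1)
t=1: δ = [1.758e-02, 5.859e-03, 1.172e-02]  ψ = [0, 0, 0]  (obs o_1=1)
t=2: δ = [5.493e-04, 1.099e-03, 1.099e-03]  ψ = [0, 0, 0]  (obs o_2=3)
t=3: δ = [1.545e-04, 6.866e-05, 8.583e-05]  ψ = [1, 1, 2]  (obs o_3=1)
backtrack: best end state = 0; path = [0, 0, 1, 0]

path = [0, 0, 1, 0]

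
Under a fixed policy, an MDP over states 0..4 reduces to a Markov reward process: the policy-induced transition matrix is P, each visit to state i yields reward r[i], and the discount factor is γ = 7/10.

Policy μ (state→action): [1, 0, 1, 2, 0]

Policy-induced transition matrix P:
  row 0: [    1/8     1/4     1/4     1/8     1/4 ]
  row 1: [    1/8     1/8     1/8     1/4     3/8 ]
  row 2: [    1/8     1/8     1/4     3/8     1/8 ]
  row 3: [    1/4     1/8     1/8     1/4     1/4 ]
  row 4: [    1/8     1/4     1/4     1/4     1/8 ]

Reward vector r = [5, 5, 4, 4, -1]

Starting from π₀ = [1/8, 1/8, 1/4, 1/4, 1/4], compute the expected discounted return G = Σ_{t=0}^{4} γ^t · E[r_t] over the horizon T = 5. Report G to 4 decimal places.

G = 8.7836

t=0: π = [0.1250, 0.1250, 0.2500, 0.2500, 0.2500], E[r] = 3.0000, γ^t·E[r] = 3.000000, running G = 3.000000
t=1: π = [0.1563, 0.1719, 0.2031, 0.2656, 0.2031], E[r] = 3.3125, γ^t·E[r] = 2.318750, running G = 5.318750
t=2: π = [0.1582, 0.1699, 0.1953, 0.2559, 0.2207], E[r] = 3.2246, γ^t·E[r] = 1.580059, running G = 6.898809
t=3: π = [0.1570, 0.1724, 0.1968, 0.2546, 0.2192], E[r] = 3.2332, γ^t·E[r] = 1.108972, running G = 8.007781
t=4: π = [0.1568, 0.1720, 0.1966, 0.2550, 0.2195], E[r] = 3.2311, γ^t·E[r] = 0.775797, running G = 8.783577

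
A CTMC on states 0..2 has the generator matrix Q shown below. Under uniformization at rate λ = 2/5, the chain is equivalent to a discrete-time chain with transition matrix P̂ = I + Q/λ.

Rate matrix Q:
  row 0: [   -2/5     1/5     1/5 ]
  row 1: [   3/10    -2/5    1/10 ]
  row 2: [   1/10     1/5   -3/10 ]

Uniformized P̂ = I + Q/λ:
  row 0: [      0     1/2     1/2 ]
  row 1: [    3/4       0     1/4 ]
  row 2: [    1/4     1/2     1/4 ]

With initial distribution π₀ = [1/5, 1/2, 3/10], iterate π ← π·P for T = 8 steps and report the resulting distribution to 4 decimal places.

t=0: π = [0.2000, 0.5000, 0.3000]
t=1: π = [0.4500, 0.2500, 0.3000]
t=2: π = [0.2625, 0.3750, 0.3625]
t=3: π = [0.3719, 0.3125, 0.3156]
t=4: π = [0.3133, 0.3438, 0.3430]
t=5: π = [0.3436, 0.3281, 0.3283]
t=6: π = [0.3282, 0.3359, 0.3359]
t=7: π = [0.3359, 0.3320, 0.3320]
t=8: π = [0.3320, 0.3340, 0.3340]

π = [0.3320, 0.3340, 0.3340]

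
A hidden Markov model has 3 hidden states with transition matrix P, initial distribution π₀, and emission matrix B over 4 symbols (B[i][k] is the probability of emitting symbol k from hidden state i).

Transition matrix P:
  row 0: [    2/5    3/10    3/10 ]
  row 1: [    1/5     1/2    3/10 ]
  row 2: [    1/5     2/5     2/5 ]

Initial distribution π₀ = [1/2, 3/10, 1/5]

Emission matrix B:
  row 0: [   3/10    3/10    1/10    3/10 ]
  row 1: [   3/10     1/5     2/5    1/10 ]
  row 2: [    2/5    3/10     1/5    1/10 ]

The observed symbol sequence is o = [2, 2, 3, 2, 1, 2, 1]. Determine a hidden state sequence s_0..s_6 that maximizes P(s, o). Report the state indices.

path = [1, 1, 1, 1, 1, 1, 1]

t=0: δ = [5.000e-02, 1.200e-01, 4.000e-02]  (obs o_0=2)
t=1: δ = [2.400e-03, 2.400e-02, 7.200e-03]  ψ = [1, 1, 1]  (obs o_1=2)
t=2: δ = [1.440e-03, 1.200e-03, 7.200e-04]  ψ = [1, 1, 1]  (obs o_2=3)
t=3: δ = [5.760e-05, 2.400e-04, 8.640e-05]  ψ = [0, 1, 0]  (obs o_3=2)
t=4: δ = [1.440e-05, 2.400e-05, 2.160e-05]  ψ = [1, 1, 1]  (obs o_4=1)
t=5: δ = [5.760e-07, 4.800e-06, 1.728e-06]  ψ = [0, 1, 2]  (obs o_5=2)
t=6: δ = [2.880e-07, 4.800e-07, 4.320e-07]  ψ = [1, 1, 1]  (obs o_6=1)
backtrack: best end state = 1; path = [1, 1, 1, 1, 1, 1, 1]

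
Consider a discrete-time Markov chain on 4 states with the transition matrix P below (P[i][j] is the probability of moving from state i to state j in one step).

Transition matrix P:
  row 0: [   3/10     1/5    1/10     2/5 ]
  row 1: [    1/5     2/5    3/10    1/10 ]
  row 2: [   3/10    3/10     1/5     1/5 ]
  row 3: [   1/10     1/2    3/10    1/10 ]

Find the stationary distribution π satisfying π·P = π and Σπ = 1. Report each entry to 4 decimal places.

Balance equations π_j = Σ_i π_i·P[i][j]:
  π_0 = 3/10·π_0 + 1/5·π_1 + 3/10·π_2 + 1/10·π_3
  π_1 = 1/5·π_0 + 2/5·π_1 + 3/10·π_2 + 1/2·π_3
  π_2 = 1/10·π_0 + 3/10·π_1 + 1/5·π_2 + 3/10·π_3
  normalize: π_0 + π_1 + π_2 + π_3 = 1
Solving the linear system gives exactly π = [236/1041, 365/1041, 241/1041, 199/1041].

π = [0.2267, 0.3506, 0.2315, 0.1912]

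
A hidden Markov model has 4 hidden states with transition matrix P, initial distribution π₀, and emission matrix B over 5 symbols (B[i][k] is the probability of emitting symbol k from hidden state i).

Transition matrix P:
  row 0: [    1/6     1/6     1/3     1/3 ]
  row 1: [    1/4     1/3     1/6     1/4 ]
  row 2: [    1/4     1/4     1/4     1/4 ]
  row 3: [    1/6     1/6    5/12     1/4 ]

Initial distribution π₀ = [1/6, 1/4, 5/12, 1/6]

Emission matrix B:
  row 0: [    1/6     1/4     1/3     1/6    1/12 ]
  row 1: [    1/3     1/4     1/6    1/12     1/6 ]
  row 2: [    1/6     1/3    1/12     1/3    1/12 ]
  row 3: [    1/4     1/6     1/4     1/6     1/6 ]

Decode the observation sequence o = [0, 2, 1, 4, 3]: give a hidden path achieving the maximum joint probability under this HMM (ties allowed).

path = [1, 0, 2, 3, 2]

t=0: δ = [2.778e-02, 8.333e-02, 6.944e-02, 4.167e-02]  (obs o_0=0)
t=1: δ = [6.944e-03, 4.630e-03, 1.447e-03, 5.208e-03]  ψ = [1, 1, 2, 1]  (obs o_1=2)
t=2: δ = [2.894e-04, 3.858e-04, 7.716e-04, 3.858e-04]  ψ = [0, 1, 0, 0]  (obs o_2=1)
t=3: δ = [1.608e-05, 3.215e-05, 1.608e-05, 3.215e-05]  ψ = [2, 2, 2, 2]  (obs o_3=4)
t=4: δ = [1.340e-06, 8.931e-07, 4.465e-06, 1.340e-06]  ψ = [1, 1, 3, 1]  (obs o_4=3)
backtrack: best end state = 2; path = [1, 0, 2, 3, 2]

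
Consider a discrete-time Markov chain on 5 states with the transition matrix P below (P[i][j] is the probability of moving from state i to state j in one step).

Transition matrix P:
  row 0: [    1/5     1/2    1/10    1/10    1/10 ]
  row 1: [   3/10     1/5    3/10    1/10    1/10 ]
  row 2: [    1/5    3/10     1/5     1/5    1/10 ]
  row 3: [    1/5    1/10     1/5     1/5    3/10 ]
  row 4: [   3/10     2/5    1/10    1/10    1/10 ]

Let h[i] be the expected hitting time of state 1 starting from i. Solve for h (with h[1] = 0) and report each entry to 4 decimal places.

h = [2.4242, 0.0000, 3.0970, 3.6303, 2.6667]

First-step conditioning: h[1] = 0; for i ≠ 1, h[i] = 1 + Σ_k P[i][k]·h[k].
  h[0] = 1 + 1/5·h[0] + 1/10·h[2] + 1/10·h[3] + 1/10·h[4]
  h[2] = 1 + 1/5·h[0] + 1/5·h[2] + 1/5·h[3] + 1/10·h[4]
  h[3] = 1 + 1/5·h[0] + 1/5·h[2] + 1/5·h[3] + 3/10·h[4]
  h[4] = 1 + 3/10·h[0] + 1/10·h[2] + 1/10·h[3] + 1/10·h[4]
Solving the 4×4 linear system over states ≠ 1 gives exactly h = [80/33, 0, 511/165, 599/165, 8/3] (h[1] = 0 is the target).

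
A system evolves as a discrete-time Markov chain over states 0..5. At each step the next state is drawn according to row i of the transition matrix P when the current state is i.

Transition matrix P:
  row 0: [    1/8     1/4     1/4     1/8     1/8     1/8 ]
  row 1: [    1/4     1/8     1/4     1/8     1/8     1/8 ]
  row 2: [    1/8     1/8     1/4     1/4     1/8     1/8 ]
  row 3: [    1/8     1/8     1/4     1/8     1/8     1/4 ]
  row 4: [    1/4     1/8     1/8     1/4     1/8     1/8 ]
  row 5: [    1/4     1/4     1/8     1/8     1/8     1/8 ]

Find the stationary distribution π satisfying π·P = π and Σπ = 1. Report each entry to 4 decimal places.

π = [0.1796, 0.1657, 0.2161, 0.1676, 0.1250, 0.1460]

Balance equations π_j = Σ_i π_i·P[i][j]:
  π_0 = 1/8·π_0 + 1/4·π_1 + 1/8·π_2 + 1/8·π_3 + 1/4·π_4 + 1/4·π_5
  π_1 = 1/4·π_0 + 1/8·π_1 + 1/8·π_2 + 1/8·π_3 + 1/8·π_4 + 1/4·π_5
  π_2 = 1/4·π_0 + 1/4·π_1 + 1/4·π_2 + 1/4·π_3 + 1/8·π_4 + 1/8·π_5
  π_3 = 1/8·π_0 + 1/8·π_1 + 1/4·π_2 + 1/8·π_3 + 1/4·π_4 + 1/8·π_5
  π_4 = 1/8·π_0 + 1/8·π_1 + 1/8·π_2 + 1/8·π_3 + 1/8·π_4 + 1/8·π_5
  normalize: π_0 + π_1 + π_2 + π_3 + π_4 + π_5 = 1
Solving the linear system gives exactly π = [737/4104, 85/513, 887/4104, 86/513, 1/8, 599/4104].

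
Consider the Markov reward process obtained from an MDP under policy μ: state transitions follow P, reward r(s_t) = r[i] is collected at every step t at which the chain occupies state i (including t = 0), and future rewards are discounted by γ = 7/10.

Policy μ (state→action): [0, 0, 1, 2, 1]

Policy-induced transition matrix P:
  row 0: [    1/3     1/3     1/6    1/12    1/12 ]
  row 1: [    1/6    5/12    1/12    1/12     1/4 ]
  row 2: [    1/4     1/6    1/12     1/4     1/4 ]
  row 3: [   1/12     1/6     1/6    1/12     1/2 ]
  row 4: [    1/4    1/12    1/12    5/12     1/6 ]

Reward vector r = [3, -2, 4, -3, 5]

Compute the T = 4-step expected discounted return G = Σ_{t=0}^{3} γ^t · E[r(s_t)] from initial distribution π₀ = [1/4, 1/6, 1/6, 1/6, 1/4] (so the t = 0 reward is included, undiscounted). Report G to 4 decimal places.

t=0: π = [0.2500, 0.1667, 0.1667, 0.1667, 0.2500], E[r] = 1.8333, γ^t·E[r] = 1.833333, running G = 1.833333
t=1: π = [0.2292, 0.2292, 0.1181, 0.1944, 0.2292], E[r] = 1.2639, γ^t·E[r] = 0.884722, running G = 2.718056
t=2: π = [0.2176, 0.2431, 0.1186, 0.1794, 0.2413], E[r] = 1.3096, γ^t·E[r] = 0.641707, running G = 3.359763
t=3: π = [0.2180, 0.2436, 0.1164, 0.1835, 0.2385], E[r] = 1.2742, γ^t·E[r] = 0.437037, running G = 3.796800

G = 3.7968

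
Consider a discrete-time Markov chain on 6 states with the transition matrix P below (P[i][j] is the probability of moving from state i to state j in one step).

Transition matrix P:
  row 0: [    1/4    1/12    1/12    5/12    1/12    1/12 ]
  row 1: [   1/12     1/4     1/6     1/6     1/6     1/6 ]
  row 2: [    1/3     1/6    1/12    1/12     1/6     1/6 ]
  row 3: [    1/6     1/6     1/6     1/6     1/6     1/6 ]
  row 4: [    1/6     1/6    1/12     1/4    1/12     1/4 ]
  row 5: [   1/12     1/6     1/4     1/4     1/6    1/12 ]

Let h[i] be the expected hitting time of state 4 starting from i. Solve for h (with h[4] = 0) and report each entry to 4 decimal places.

First-step conditioning: h[4] = 0; for i ≠ 4, h[i] = 1 + Σ_k P[i][k]·h[k].
  h[0] = 1 + 1/4·h[0] + 1/12·h[1] + 1/12·h[2] + 5/12·h[3] + 1/12·h[5]
  h[1] = 1 + 1/12·h[0] + 1/4·h[1] + 1/6·h[2] + 1/6·h[3] + 1/6·h[5]
  h[2] = 1 + 1/3·h[0] + 1/6·h[1] + 1/12·h[2] + 1/12·h[3] + 1/6·h[5]
  h[3] = 1 + 1/6·h[0] + 1/6·h[1] + 1/6·h[2] + 1/6·h[3] + 1/6·h[5]
  h[5] = 1 + 1/12·h[0] + 1/6·h[1] + 1/4·h[2] + 1/4·h[3] + 1/12·h[5]
Solving the 5×5 linear system over states ≠ 4 gives exactly h = [66912/9295, 60828/9295, 62193/9295, 12267/1859, 0, 60972/9295] (h[4] = 0 is the target).

h = [7.1987, 6.5442, 6.6910, 6.5987, 0.0000, 6.5597]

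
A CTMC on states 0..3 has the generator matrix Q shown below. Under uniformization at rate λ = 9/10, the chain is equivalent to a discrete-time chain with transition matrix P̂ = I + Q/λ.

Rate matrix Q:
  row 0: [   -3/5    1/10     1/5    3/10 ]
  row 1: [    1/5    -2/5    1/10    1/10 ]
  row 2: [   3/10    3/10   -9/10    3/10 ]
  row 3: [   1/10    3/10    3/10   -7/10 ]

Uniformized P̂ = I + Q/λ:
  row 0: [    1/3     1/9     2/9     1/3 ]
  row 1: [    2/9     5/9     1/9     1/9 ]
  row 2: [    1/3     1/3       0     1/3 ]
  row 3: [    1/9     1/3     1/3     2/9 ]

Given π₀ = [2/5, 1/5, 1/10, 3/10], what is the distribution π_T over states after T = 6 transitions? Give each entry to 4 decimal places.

π = [0.2427, 0.3592, 0.1699, 0.2282]

t=0: π = [0.4000, 0.2000, 0.1000, 0.3000]
t=1: π = [0.2444, 0.2889, 0.2111, 0.2556]
t=2: π = [0.2444, 0.3432, 0.1716, 0.2407]
t=3: π = [0.2417, 0.3553, 0.1727, 0.2303]
t=4: π = [0.2427, 0.3586, 0.1700, 0.2288]
t=5: π = [0.2426, 0.3591, 0.1700, 0.2282]
t=6: π = [0.2427, 0.3592, 0.1699, 0.2282]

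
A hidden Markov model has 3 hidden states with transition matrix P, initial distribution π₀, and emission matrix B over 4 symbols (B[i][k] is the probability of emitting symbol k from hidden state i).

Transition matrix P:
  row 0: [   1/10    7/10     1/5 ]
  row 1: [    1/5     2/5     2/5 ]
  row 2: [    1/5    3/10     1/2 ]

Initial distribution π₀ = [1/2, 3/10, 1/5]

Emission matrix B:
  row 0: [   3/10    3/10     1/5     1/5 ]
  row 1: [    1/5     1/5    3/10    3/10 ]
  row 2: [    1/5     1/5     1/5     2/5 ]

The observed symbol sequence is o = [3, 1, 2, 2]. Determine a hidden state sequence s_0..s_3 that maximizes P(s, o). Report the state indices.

t=0: δ = [1.000e-01, 9.000e-02, 8.000e-02]  (obs o_0=3)
t=1: δ = [5.400e-03, 1.400e-02, 8.000e-03]  ψ = [1, 0, 2]  (obs o_1=1)
t=2: δ = [5.600e-04, 1.680e-03, 1.120e-03]  ψ = [1, 1, 1]  (obs o_2=2)
t=3: δ = [6.720e-05, 2.016e-04, 1.344e-04]  ψ = [1, 1, 1]  (obs o_3=2)
backtrack: best end state = 1; path = [0, 1, 1, 1]

path = [0, 1, 1, 1]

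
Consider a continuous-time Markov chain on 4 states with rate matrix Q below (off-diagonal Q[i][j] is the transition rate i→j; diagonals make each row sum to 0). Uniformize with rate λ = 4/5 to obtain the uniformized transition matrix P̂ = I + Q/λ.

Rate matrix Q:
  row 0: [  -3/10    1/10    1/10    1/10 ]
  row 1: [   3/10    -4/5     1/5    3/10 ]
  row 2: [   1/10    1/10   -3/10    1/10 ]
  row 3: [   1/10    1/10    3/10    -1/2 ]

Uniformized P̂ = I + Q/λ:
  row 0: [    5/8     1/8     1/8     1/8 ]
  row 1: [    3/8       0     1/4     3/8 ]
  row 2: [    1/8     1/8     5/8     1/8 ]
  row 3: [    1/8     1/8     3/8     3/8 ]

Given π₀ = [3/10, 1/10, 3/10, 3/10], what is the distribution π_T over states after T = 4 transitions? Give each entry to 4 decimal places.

π = [0.3049, 0.1111, 0.3799, 0.2041]

t=0: π = [0.3000, 0.1000, 0.3000, 0.3000]
t=1: π = [0.3000, 0.1125, 0.3625, 0.2250]
t=2: π = [0.3031, 0.1109, 0.3766, 0.2094]
t=3: π = [0.3043, 0.1111, 0.3795, 0.2051]
t=4: π = [0.3049, 0.1111, 0.3799, 0.2041]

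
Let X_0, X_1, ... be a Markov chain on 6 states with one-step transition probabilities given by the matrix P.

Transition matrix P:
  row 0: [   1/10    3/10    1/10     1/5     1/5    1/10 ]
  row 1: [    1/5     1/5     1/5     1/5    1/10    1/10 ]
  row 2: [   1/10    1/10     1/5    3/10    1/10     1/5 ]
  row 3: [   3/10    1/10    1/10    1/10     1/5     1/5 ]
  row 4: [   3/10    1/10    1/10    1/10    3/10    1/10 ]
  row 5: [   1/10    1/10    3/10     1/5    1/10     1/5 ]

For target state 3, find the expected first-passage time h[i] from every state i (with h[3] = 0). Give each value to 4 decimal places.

h = [5.0205, 4.9114, 4.4025, 0.0000, 5.6026, 4.8428]

First-step conditioning: h[3] = 0; for i ≠ 3, h[i] = 1 + Σ_k P[i][k]·h[k].
  h[0] = 1 + 1/10·h[0] + 3/10·h[1] + 1/10·h[2] + 1/5·h[4] + 1/10·h[5]
  h[1] = 1 + 1/5·h[0] + 1/5·h[1] + 1/5·h[2] + 1/10·h[4] + 1/10·h[5]
  h[2] = 1 + 1/10·h[0] + 1/10·h[1] + 1/5·h[2] + 1/10·h[4] + 1/5·h[5]
  h[4] = 1 + 3/10·h[0] + 1/10·h[1] + 1/10·h[2] + 3/10·h[4] + 1/10·h[5]
  h[5] = 1 + 1/10·h[0] + 1/10·h[1] + 3/10·h[2] + 1/10·h[4] + 1/5·h[5]
Solving the 5×5 linear system over states ≠ 3 gives exactly h = [39115/7791, 12755/2597, 700/159, 0, 14550/2597, 770/159] (h[3] = 0 is the target).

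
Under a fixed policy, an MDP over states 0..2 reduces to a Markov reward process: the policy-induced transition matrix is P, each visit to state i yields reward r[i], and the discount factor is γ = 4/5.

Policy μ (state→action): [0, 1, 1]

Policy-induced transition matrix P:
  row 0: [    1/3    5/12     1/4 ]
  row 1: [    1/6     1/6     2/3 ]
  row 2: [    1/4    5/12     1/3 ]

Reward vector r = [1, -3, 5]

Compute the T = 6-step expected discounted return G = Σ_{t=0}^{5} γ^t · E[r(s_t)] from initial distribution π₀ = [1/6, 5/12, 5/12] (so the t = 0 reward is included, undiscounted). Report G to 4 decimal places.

t=0: π = [0.1667, 0.4167, 0.4167], E[r] = 1.0000, γ^t·E[r] = 1.000000, running G = 1.000000
t=1: π = [0.2292, 0.3125, 0.4583], E[r] = 1.5833, γ^t·E[r] = 1.266667, running G = 2.266667
t=2: π = [0.2431, 0.3385, 0.4184], E[r] = 1.3194, γ^t·E[r] = 0.844444, running G = 3.111111
t=3: π = [0.2420, 0.3320, 0.4259], E[r] = 1.3756, γ^t·E[r] = 0.704296, running G = 3.815407
t=4: π = [0.2425, 0.3337, 0.4238], E[r] = 1.3607, γ^t·E[r] = 0.557353, running G = 4.372760
t=5: π = [0.2424, 0.3333, 0.4243], E[r] = 1.3644, γ^t·E[r] = 0.447077, running G = 4.819837

G = 4.8198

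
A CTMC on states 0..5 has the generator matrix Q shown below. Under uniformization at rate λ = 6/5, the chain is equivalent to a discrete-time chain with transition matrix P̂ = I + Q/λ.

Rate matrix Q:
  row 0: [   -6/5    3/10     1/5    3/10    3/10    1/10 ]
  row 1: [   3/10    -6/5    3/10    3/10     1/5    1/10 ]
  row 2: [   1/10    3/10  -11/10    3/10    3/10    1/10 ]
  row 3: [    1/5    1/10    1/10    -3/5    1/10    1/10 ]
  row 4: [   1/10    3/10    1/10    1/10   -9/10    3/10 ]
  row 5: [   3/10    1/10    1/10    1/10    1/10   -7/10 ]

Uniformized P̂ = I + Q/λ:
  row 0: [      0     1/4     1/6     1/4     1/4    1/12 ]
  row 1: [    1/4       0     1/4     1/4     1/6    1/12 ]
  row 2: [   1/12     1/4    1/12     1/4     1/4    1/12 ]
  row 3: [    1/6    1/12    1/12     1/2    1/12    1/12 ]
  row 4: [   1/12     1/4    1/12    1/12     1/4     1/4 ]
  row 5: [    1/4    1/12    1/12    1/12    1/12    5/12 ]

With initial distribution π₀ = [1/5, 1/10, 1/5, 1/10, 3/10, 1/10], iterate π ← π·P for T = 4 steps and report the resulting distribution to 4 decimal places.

t=0: π = [0.2000, 0.1000, 0.2000, 0.1000, 0.3000, 0.1000]
t=1: π = [0.1083, 0.1917, 0.1167, 0.2083, 0.2083, 0.1667]
t=2: π = [0.1514, 0.1396, 0.1243, 0.2396, 0.1715, 0.1736]
t=3: π = [0.1429, 0.1462, 0.1192, 0.2524, 0.1695, 0.1698]
t=4: π = [0.1451, 0.1431, 0.1196, 0.2565, 0.1675, 0.1682]

π = [0.1451, 0.1431, 0.1196, 0.2565, 0.1675, 0.1682]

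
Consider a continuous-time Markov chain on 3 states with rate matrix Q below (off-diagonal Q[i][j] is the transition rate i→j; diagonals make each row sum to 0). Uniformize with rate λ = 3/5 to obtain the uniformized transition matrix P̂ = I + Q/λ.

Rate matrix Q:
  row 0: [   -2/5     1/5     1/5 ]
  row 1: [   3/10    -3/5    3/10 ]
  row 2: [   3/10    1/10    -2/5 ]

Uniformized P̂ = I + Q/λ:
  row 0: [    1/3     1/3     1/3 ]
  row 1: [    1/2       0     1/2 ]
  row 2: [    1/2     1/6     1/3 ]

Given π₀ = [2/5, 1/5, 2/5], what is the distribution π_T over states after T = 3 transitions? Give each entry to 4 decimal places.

π = [0.4287, 0.2037, 0.3676]

t=0: π = [0.4000, 0.2000, 0.4000]
t=1: π = [0.4333, 0.2000, 0.3667]
t=2: π = [0.4278, 0.2056, 0.3667]
t=3: π = [0.4287, 0.2037, 0.3676]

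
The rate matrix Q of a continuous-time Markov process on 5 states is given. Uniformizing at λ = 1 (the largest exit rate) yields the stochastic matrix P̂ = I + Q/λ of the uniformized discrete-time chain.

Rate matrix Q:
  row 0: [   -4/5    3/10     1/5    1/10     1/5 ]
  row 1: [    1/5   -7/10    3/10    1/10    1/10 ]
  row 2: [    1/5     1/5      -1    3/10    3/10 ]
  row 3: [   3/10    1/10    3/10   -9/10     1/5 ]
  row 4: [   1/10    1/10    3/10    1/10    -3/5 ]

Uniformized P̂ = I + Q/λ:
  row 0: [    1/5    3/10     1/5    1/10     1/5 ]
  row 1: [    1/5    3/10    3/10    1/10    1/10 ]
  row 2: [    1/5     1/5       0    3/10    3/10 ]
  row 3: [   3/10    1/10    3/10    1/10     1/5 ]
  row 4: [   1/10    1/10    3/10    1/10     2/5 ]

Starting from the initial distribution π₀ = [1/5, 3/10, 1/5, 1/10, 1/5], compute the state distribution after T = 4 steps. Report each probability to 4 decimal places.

π = [0.1893, 0.1997, 0.2161, 0.1433, 0.2517]

t=0: π = [0.2000, 0.3000, 0.2000, 0.1000, 0.2000]
t=1: π = [0.1900, 0.2200, 0.2200, 0.1400, 0.2300]
t=2: π = [0.1910, 0.2040, 0.2150, 0.1440, 0.2460]
t=3: π = [0.1898, 0.2005, 0.2164, 0.1430, 0.2503]
t=4: π = [0.1893, 0.1997, 0.2161, 0.1433, 0.2517]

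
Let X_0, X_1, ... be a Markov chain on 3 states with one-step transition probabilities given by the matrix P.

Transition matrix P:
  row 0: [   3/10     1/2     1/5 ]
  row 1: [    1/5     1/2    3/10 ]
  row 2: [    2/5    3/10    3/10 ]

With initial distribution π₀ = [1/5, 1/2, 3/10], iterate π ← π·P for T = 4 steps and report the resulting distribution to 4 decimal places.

π = [0.2826, 0.4457, 0.2717]

t=0: π = [0.2000, 0.5000, 0.3000]
t=1: π = [0.2800, 0.4400, 0.2800]
t=2: π = [0.2840, 0.4440, 0.2720]
t=3: π = [0.2828, 0.4456, 0.2716]
t=4: π = [0.2826, 0.4457, 0.2717]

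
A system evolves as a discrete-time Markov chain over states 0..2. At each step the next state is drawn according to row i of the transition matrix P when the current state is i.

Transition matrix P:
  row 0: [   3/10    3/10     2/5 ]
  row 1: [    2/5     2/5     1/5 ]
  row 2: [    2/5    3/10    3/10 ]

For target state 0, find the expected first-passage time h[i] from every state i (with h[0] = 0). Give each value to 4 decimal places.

h = [0.0000, 2.5000, 2.5000]

First-step conditioning: h[0] = 0; for i ≠ 0, h[i] = 1 + Σ_k P[i][k]·h[k].
  h[1] = 1 + 2/5·h[1] + 1/5·h[2]
  h[2] = 1 + 3/10·h[1] + 3/10·h[2]
Solving the 2×2 linear system over states ≠ 0 gives exactly h = [0, 5/2, 5/2] (h[0] = 0 is the target).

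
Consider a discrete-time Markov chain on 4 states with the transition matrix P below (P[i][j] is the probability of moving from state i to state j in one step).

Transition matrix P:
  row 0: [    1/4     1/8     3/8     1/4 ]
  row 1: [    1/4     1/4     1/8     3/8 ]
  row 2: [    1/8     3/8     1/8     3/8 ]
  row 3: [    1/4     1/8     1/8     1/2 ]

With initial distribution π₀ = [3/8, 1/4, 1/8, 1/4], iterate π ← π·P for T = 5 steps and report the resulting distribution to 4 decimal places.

π = [0.2273, 0.1948, 0.1819, 0.3961]

t=0: π = [0.3750, 0.2500, 0.1250, 0.2500]
t=1: π = [0.2344, 0.1875, 0.2188, 0.3594]
t=2: π = [0.2227, 0.2031, 0.1836, 0.3906]
t=3: π = [0.2271, 0.1963, 0.1807, 0.3960]
t=4: π = [0.2274, 0.1947, 0.1818, 0.3961]
t=5: π = [0.2273, 0.1948, 0.1819, 0.3961]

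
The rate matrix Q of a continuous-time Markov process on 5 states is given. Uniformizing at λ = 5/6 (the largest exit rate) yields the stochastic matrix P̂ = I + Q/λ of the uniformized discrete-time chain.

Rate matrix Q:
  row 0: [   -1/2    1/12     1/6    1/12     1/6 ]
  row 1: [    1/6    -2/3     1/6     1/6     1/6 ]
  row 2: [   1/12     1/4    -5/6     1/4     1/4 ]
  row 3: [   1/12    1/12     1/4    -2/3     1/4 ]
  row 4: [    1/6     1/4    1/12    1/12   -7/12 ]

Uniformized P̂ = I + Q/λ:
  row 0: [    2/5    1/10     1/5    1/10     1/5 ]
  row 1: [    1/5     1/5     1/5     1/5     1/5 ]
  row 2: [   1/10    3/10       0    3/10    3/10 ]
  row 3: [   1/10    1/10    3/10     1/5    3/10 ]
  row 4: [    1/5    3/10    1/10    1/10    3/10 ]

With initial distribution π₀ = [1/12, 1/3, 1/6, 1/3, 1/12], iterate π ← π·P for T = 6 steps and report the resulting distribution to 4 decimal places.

t=0: π = [0.0833, 0.3333, 0.1667, 0.3333, 0.0833]
t=1: π = [0.1667, 0.1833, 0.1917, 0.2000, 0.2583]
t=2: π = [0.1942, 0.2083, 0.1558, 0.1767, 0.2650]
t=3: π = [0.2056, 0.2050, 0.1600, 0.1697, 0.2598]
t=4: π = [0.2082, 0.2045, 0.1590, 0.1695, 0.2589]
t=5: π = [0.2088, 0.2040, 0.1593, 0.1692, 0.2587]
t=6: π = [0.2089, 0.2040, 0.1592, 0.1692, 0.2587]

π = [0.2089, 0.2040, 0.1592, 0.1692, 0.2587]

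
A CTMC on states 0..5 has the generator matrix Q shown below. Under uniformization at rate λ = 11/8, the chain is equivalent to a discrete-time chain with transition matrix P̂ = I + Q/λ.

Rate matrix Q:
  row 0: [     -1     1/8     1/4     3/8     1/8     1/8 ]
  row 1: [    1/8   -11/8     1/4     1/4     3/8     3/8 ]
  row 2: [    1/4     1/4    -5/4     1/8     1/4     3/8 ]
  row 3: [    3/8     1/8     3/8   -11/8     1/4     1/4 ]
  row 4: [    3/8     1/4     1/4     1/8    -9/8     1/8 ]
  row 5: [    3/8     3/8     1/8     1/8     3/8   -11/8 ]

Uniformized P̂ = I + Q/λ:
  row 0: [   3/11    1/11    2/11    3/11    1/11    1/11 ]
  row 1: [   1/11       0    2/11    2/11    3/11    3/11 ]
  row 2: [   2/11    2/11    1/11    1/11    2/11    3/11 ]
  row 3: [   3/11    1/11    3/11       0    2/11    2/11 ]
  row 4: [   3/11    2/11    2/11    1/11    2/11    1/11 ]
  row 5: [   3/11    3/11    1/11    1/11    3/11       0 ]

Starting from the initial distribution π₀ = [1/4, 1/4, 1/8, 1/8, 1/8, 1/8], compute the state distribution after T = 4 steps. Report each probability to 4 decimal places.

π = [0.2330, 0.1370, 0.1658, 0.1331, 0.1863, 0.1447]

t=0: π = [0.2500, 0.2500, 0.1250, 0.1250, 0.1250, 0.1250]
t=1: π = [0.2159, 0.1136, 0.1705, 0.1477, 0.1932, 0.1591]
t=2: π = [0.2366, 0.1426, 0.1653, 0.1271, 0.1870, 0.1415]
t=3: π = [0.2318, 0.1357, 0.1655, 0.1353, 0.1861, 0.1456]
t=4: π = [0.2330, 0.1370, 0.1658, 0.1331, 0.1863, 0.1447]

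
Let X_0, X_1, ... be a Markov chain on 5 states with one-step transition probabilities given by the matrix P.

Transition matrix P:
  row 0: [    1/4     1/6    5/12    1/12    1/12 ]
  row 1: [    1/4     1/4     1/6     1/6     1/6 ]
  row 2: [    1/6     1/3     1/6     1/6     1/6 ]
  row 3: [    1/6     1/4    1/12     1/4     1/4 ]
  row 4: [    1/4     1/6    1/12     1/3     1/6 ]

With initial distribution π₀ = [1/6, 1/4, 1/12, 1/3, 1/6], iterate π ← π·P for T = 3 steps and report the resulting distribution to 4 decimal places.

π = [0.2180, 0.2336, 0.1912, 0.1925, 0.1648]

t=0: π = [0.1667, 0.2500, 0.0833, 0.3333, 0.1667]
t=1: π = [0.2153, 0.2292, 0.1667, 0.2083, 0.1806]
t=2: π = [0.2188, 0.2309, 0.1881, 0.1962, 0.1661]
t=3: π = [0.2180, 0.2336, 0.1912, 0.1925, 0.1648]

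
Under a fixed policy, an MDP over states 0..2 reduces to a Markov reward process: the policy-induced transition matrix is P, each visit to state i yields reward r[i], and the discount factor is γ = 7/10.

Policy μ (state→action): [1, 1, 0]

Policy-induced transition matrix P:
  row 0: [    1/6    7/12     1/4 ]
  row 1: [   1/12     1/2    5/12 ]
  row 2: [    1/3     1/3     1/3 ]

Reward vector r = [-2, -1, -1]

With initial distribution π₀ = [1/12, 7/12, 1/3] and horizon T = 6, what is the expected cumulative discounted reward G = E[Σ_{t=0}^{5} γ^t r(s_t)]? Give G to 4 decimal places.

t=0: π = [0.0833, 0.5833, 0.3333], E[r] = -1.0833, γ^t·E[r] = -1.083333, running G = -1.083333
t=1: π = [0.1736, 0.4514, 0.3750], E[r] = -1.1736, γ^t·E[r] = -0.821528, running G = -1.904861
t=2: π = [0.1916, 0.4520, 0.3565], E[r] = -1.1916, γ^t·E[r] = -0.583860, running G = -2.488721
t=3: π = [0.1884, 0.4565, 0.3550], E[r] = -1.1884, γ^t·E[r] = -0.407627, running G = -2.896348
t=4: π = [0.1878, 0.4565, 0.3557], E[r] = -1.1878, γ^t·E[r] = -0.285189, running G = -3.181537
t=5: π = [0.1879, 0.4564, 0.3557], E[r] = -1.1879, γ^t·E[r] = -0.199651, running G = -3.381188

G = -3.3812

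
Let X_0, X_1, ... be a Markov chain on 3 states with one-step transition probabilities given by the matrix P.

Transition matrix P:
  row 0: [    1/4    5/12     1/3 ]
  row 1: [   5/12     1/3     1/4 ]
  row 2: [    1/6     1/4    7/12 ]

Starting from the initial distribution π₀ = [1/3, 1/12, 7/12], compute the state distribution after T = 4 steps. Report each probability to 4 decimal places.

π = [0.2688, 0.3211, 0.4101]

t=0: π = [0.3333, 0.0833, 0.5833]
t=1: π = [0.2153, 0.3125, 0.4722]
t=2: π = [0.2627, 0.3119, 0.4253]
t=3: π = [0.2665, 0.3198, 0.4137]
t=4: π = [0.2688, 0.3211, 0.4101]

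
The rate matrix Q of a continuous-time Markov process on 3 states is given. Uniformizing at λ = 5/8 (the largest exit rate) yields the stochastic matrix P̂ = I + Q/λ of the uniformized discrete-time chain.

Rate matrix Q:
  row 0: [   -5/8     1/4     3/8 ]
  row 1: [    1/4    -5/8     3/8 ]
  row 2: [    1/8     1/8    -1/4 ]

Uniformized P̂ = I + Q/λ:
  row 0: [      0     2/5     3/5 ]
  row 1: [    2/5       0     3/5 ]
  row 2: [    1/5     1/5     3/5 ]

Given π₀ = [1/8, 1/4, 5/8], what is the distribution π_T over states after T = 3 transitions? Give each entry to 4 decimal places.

t=0: π = [0.1250, 0.2500, 0.6250]
t=1: π = [0.2250, 0.1750, 0.6000]
t=2: π = [0.1900, 0.2100, 0.6000]
t=3: π = [0.2040, 0.1960, 0.6000]

π = [0.2040, 0.1960, 0.6000]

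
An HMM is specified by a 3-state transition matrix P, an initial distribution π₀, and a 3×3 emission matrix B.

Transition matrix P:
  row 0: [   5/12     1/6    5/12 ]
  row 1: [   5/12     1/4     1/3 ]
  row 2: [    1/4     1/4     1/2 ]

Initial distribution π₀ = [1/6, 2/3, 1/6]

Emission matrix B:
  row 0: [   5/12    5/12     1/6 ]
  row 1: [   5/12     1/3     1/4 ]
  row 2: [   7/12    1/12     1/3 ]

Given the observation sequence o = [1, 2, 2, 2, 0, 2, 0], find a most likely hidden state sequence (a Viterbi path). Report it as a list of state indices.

t=0: δ = [6.944e-02, 2.222e-01, 1.389e-02]  (obs o_0=1)
t=1: δ = [1.543e-02, 1.389e-02, 2.469e-02]  ψ = [1, 1, 1]  (obs o_1=2)
t=2: δ = [1.072e-03, 1.543e-03, 4.115e-03]  ψ = [0, 2, 2]  (obs o_2=2)
t=3: δ = [1.715e-04, 2.572e-04, 6.859e-04]  ψ = [2, 2, 2]  (obs o_3=2)
t=4: δ = [7.144e-05, 7.144e-05, 2.000e-04]  ψ = [2, 2, 2]  (obs o_4=0)
t=5: δ = [8.335e-06, 1.250e-05, 3.334e-05]  ψ = [2, 2, 2]  (obs o_5=2)
t=6: δ = [3.473e-06, 3.473e-06, 9.724e-06]  ψ = [2, 2, 2]  (obs o_6=0)
backtrack: best end state = 2; path = [1, 2, 2, 2, 2, 2, 2]

path = [1, 2, 2, 2, 2, 2, 2]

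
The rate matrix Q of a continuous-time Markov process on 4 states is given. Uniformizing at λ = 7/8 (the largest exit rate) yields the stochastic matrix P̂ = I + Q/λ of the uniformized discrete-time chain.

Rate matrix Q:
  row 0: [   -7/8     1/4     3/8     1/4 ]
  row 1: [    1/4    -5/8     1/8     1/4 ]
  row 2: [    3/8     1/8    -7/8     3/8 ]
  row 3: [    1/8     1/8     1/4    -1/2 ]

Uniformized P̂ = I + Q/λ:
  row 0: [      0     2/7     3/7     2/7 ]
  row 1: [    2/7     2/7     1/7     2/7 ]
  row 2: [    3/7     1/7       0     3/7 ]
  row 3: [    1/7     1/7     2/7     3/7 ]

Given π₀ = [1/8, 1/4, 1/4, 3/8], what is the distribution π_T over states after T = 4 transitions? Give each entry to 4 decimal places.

π = [0.2032, 0.2016, 0.2253, 0.3698]

t=0: π = [0.1250, 0.2500, 0.2500, 0.3750]
t=1: π = [0.2321, 0.1964, 0.1964, 0.3750]
t=2: π = [0.1939, 0.2041, 0.2347, 0.3673]
t=3: π = [0.2114, 0.1997, 0.2172, 0.3717]
t=4: π = [0.2032, 0.2016, 0.2253, 0.3698]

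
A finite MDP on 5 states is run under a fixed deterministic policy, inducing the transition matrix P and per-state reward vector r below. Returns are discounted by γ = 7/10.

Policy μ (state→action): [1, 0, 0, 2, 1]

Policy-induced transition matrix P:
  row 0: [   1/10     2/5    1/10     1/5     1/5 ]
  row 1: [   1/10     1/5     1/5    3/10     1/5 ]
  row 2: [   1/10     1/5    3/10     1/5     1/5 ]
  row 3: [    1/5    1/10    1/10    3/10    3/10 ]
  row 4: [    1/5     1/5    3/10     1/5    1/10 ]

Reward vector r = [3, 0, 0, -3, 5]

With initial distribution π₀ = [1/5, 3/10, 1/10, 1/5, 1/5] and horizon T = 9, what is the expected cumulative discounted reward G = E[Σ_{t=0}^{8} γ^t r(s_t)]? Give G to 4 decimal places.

G = 2.5484

t=0: π = [0.2000, 0.3000, 0.1000, 0.2000, 0.2000], E[r] = 1.0000, γ^t·E[r] = 1.000000, running G = 1.000000
t=1: π = [0.1400, 0.2200, 0.1900, 0.2500, 0.2000], E[r] = 0.6700, γ^t·E[r] = 0.469000, running G = 1.469000
t=2: π = [0.1450, 0.2030, 0.2000, 0.2470, 0.2050], E[r] = 0.7190, γ^t·E[r] = 0.352310, running G = 1.821310
t=3: π = [0.1452, 0.2043, 0.2013, 0.2450, 0.2042], E[r] = 0.7216, γ^t·E[r] = 0.247509, running G = 2.068819
t=4: π = [0.1449, 0.2045, 0.2015, 0.2449, 0.2041], E[r] = 0.7204, γ^t·E[r] = 0.172961, running G = 2.241780
t=5: π = [0.1449, 0.2045, 0.2016, 0.2449, 0.2041], E[r] = 0.7203, γ^t·E[r] = 0.121059, running G = 2.362838
t=6: π = [0.1449, 0.2045, 0.2016, 0.2449, 0.2041], E[r] = 0.7203, γ^t·E[r] = 0.084744, running G = 2.447582
t=7: π = [0.1449, 0.2045, 0.2016, 0.2449, 0.2041], E[r] = 0.7203, γ^t·E[r] = 0.059321, running G = 2.506902
t=8: π = [0.1449, 0.2045, 0.2016, 0.2449, 0.2041], E[r] = 0.7203, γ^t·E[r] = 0.041524, running G = 2.548427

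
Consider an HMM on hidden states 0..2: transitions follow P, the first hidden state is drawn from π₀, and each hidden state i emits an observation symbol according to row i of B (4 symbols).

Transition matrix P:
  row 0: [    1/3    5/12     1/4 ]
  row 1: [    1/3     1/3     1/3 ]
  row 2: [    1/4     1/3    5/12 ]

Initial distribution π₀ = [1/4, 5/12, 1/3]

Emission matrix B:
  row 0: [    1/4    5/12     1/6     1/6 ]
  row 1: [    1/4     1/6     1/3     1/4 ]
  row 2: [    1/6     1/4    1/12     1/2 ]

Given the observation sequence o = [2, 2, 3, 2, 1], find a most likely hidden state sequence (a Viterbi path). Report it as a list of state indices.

t=0: δ = [4.167e-02, 1.389e-01, 2.778e-02]  (obs o_0=2)
t=1: δ = [7.716e-03, 1.543e-02, 3.858e-03]  ψ = [1, 1, 1]  (obs o_1=2)
t=2: δ = [8.573e-04, 1.286e-03, 2.572e-03]  ψ = [1, 1, 1]  (obs o_2=3)
t=3: δ = [1.072e-04, 2.858e-04, 8.931e-05]  ψ = [2, 2, 2]  (obs o_3=2)
t=4: δ = [3.969e-05, 1.588e-05, 2.381e-05]  ψ = [1, 1, 1]  (obs o_4=1)
backtrack: best end state = 0; path = [1, 1, 2, 1, 0]

path = [1, 1, 2, 1, 0]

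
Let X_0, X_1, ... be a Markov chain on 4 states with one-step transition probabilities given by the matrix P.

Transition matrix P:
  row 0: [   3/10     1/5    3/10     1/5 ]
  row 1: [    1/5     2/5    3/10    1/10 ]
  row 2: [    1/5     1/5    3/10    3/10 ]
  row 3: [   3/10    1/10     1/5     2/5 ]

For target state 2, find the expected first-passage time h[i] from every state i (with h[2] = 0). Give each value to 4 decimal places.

First-step conditioning: h[2] = 0; for i ≠ 2, h[i] = 1 + Σ_k P[i][k]·h[k].
  h[0] = 1 + 3/10·h[0] + 1/5·h[1] + 1/5·h[3]
  h[1] = 1 + 1/5·h[0] + 2/5·h[1] + 1/10·h[3]
  h[3] = 1 + 3/10·h[0] + 1/10·h[1] + 2/5·h[3]
Solving the 3×3 linear system over states ≠ 2 gives exactly h = [18/5, 124/35, 0, 142/35] (h[2] = 0 is the target).

h = [3.6000, 3.5429, 0.0000, 4.0571]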